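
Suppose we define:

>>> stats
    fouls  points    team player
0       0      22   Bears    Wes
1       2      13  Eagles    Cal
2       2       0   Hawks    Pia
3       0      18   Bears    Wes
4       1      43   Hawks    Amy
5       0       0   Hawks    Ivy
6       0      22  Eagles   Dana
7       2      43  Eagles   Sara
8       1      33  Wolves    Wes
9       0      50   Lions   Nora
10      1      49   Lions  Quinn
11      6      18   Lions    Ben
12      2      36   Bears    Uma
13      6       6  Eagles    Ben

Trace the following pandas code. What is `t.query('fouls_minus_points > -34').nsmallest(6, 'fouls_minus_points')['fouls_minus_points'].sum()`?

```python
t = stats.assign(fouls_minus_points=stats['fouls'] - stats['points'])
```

-117

add column fouls_minus_points = stats['fouls'] - stats['points']:
    fouls  points    team player  fouls_minus_points
0       0      22   Bears    Wes                 -22
1       2      13  Eagles    Cal                 -11
2       2       0   Hawks    Pia                   2
3       0      18   Bears    Wes                 -18
4       1      43   Hawks    Amy                 -42
5       0       0   Hawks    Ivy                   0
6       0      22  Eagles   Dana                 -22
7       2      43  Eagles   Sara                 -41
8       1      33  Wolves    Wes                 -32
9       0      50   Lions   Nora                 -50
10      1      49   Lions  Quinn                 -48
11      6      18   Lions    Ben                 -12
12      2      36   Bears    Uma                 -34
13      6       6  Eagles    Ben                   0
filter rows where fouls_minus_points > -34:
    fouls  points    team player  fouls_minus_points
0       0      22   Bears    Wes                 -22
1       2      13  Eagles    Cal                 -11
2       2       0   Hawks    Pia                   2
3       0      18   Bears    Wes                 -18
5       0       0   Hawks    Ivy                   0
6       0      22  Eagles   Dana                 -22
8       1      33  Wolves    Wes                 -32
11      6      18   Lions    Ben                 -12
13      6       6  Eagles    Ben                   0
take 6 rows with smallest fouls_minus_points:
    fouls  points    team player  fouls_minus_points
8       1      33  Wolves    Wes                 -32
0       0      22   Bears    Wes                 -22
6       0      22  Eagles   Dana                 -22
3       0      18   Bears    Wes                 -18
11      6      18   Lions    Ben                 -12
1       2      13  Eagles    Cal                 -11
So sum() = -117.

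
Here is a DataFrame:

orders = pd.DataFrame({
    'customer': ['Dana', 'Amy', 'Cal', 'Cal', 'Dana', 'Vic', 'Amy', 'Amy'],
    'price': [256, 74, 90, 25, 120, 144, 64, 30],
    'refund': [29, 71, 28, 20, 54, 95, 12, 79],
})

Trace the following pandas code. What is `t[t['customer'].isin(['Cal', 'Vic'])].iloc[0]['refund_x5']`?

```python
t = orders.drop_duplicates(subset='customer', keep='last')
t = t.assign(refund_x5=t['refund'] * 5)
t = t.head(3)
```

100

drop duplicate customer (keep=last):
  customer  price  refund
3      Cal     25      20
4     Dana    120      54
5      Vic    144      95
7      Amy     30      79
add column refund_x5 = t['refund'] * 5:
  customer  price  refund  refund_x5
3      Cal     25      20        100
4     Dana    120      54        270
5      Vic    144      95        475
7      Amy     30      79        395
take first 3 rows:
  customer  price  refund  refund_x5
3      Cal     25      20        100
4     Dana    120      54        270
5      Vic    144      95        475
filter rows where customer in ['Cal', 'Vic']:
  customer  price  refund  refund_x5
3      Cal     25      20        100
5      Vic    144      95        475
Hence 100.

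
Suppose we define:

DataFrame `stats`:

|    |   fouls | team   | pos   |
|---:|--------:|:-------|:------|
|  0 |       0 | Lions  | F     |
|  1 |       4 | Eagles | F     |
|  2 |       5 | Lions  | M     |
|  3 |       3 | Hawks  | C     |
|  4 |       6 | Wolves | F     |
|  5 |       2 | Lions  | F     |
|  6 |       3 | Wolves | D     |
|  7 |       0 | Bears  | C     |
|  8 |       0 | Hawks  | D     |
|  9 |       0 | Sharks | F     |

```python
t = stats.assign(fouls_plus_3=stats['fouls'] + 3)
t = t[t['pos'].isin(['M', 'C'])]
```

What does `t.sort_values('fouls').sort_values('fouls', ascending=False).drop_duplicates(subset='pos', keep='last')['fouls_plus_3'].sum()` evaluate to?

11

add column fouls_plus_3 = stats['fouls'] + 3:
   fouls    team pos  fouls_plus_3
0      0   Lions   F             3
1      4  Eagles   F             7
2      5   Lions   M             8
3      3   Hawks   C             6
4      6  Wolves   F             9
5      2   Lions   F             5
6      3  Wolves   D             6
7      0   Bears   C             3
8      0   Hawks   D             3
9      0  Sharks   F             3
filter rows where pos in ['M', 'C']:
   fouls   team pos  fouls_plus_3
2      5  Lions   M             8
3      3  Hawks   C             6
7      0  Bears   C             3
sort by fouls:
   fouls   team pos  fouls_plus_3
7      0  Bears   C             3
3      3  Hawks   C             6
2      5  Lions   M             8
sort by fouls descending:
   fouls   team pos  fouls_plus_3
2      5  Lions   M             8
3      3  Hawks   C             6
7      0  Bears   C             3
drop duplicate pos (keep=last):
   fouls   team pos  fouls_plus_3
2      5  Lions   M             8
7      0  Bears   C             3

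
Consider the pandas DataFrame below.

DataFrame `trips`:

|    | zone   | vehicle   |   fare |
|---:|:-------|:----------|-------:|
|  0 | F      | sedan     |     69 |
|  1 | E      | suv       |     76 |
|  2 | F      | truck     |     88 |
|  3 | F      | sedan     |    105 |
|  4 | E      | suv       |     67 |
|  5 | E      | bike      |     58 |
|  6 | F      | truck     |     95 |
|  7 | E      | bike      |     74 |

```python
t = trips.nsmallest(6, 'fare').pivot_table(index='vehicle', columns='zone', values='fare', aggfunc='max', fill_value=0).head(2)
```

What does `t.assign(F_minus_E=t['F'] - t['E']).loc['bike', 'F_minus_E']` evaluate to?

take 6 rows with smallest fare:
  zone vehicle  fare
5    E    bike    58
4    E     suv    67
0    F   sedan    69
7    E    bike    74
1    E     suv    76
2    F   truck    88
pivot: rows=vehicle, cols=zone, max(fare):
zone      E   F
vehicle        
bike     74   0
sedan     0  69
suv      76   0
truck     0  88
take first 2 rows:
zone      E   F
vehicle        
bike     74   0
sedan     0  69
add column F_minus_E = t['F'] - t['E']:
zone      E   F  F_minus_E
vehicle                   
bike     74   0        -74
sedan     0  69         69

-74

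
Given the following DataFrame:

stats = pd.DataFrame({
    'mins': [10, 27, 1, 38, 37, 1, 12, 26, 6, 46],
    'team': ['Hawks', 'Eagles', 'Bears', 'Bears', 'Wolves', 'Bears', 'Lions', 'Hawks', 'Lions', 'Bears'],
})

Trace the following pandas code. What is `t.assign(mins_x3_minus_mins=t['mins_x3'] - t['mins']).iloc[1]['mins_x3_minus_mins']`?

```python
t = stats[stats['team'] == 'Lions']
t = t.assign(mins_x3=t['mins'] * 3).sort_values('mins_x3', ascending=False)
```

12

filter rows where team == 'Lions':
   mins   team
6    12  Lions
8     6  Lions
add column mins_x3 = t['mins'] * 3:
   mins   team  mins_x3
6    12  Lions       36
8     6  Lions       18
sort by mins_x3 descending:
   mins   team  mins_x3
6    12  Lions       36
8     6  Lions       18
add column mins_x3_minus_mins = t['mins_x3'] - t['mins']:
   mins   team  mins_x3  mins_x3_minus_mins
6    12  Lions       36                  24
8     6  Lions       18                  12
Finally, value at position 1, column 'mins_x3_minus_mins' = 12.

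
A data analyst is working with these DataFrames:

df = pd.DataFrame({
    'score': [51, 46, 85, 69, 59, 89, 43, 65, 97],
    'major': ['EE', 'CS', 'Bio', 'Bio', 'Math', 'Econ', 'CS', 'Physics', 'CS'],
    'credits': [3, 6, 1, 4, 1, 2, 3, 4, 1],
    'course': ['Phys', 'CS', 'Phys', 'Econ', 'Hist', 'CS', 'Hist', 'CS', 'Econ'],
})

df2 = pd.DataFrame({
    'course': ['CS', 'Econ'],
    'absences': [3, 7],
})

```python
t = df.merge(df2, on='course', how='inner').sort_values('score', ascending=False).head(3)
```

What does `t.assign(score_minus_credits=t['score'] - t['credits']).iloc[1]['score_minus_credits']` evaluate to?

87

merge on 'course' (how='inner') → 5 rows:
   score    major  credits course  absences
0     46       CS        6     CS         3
1     69      Bio        4   Econ         7
2     89     Econ        2     CS         3
3     65  Physics        4     CS         3
4     97       CS        1   Econ         7
sort by score descending:
   score    major  credits course  absences
4     97       CS        1   Econ         7
2     89     Econ        2     CS         3
1     69      Bio        4   Econ         7
3     65  Physics        4     CS         3
0     46       CS        6     CS         3
take first 3 rows:
   score major  credits course  absences
4     97    CS        1   Econ         7
2     89  Econ        2     CS         3
1     69   Bio        4   Econ         7
add column score_minus_credits = t['score'] - t['credits']:
   score major  credits course  absences  score_minus_credits
4     97    CS        1   Econ         7                   96
2     89  Econ        2     CS         3                   87
1     69   Bio        4   Econ         7                   65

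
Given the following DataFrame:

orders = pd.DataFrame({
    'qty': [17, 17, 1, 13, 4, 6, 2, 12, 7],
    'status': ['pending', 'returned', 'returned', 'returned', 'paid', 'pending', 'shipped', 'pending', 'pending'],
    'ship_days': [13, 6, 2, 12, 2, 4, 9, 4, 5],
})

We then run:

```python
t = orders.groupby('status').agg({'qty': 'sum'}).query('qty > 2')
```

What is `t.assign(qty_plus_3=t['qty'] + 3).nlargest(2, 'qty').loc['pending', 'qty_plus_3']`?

group by status, sum of qty:
          qty
status       
paid        4
pending    42
returned   31
shipped     2
filter rows where qty > 2:
          qty
status       
paid        4
pending    42
returned   31
add column qty_plus_3 = t['qty'] + 3:
          qty  qty_plus_3
status                   
paid        4           7
pending    42          45
returned   31          34
take 2 rows with largest qty:
          qty  qty_plus_3
status                   
pending    42          45
returned   31          34

45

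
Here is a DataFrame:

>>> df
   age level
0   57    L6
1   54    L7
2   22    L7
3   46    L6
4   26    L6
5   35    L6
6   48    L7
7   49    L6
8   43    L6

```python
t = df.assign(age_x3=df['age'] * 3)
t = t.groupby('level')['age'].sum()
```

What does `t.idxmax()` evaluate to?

add column age_x3 = df['age'] * 3:
   age level  age_x3
0   57    L6     171
1   54    L7     162
2   22    L7      66
3   46    L6     138
4   26    L6      78
5   35    L6     105
6   48    L7     144
7   49    L6     147
8   43    L6     129
group by level, sum of age:
level
L6    256
L7    124
Name: age, dtype: int64
Then the label with the largest value: L6

L6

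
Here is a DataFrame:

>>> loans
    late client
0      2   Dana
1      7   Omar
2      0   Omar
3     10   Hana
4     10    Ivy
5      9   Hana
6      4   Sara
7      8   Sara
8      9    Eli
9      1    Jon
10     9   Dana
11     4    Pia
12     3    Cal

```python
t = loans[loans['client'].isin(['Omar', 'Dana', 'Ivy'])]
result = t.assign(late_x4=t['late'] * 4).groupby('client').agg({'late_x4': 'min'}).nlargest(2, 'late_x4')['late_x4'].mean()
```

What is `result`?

24.0

filter rows where client in ['Omar', 'Dana', 'Ivy']:
    late client
0      2   Dana
1      7   Omar
2      0   Omar
4     10    Ivy
10     9   Dana
add column late_x4 = t['late'] * 4:
    late client  late_x4
0      2   Dana        8
1      7   Omar       28
2      0   Omar        0
4     10    Ivy       40
10     9   Dana       36
group by client, min of late_x4:
        late_x4
client         
Dana          8
Ivy          40
Omar          0
take 2 rows with largest late_x4:
        late_x4
client         
Ivy          40
Dana          8
Finally, mean of column 'late_x4' = 24.0.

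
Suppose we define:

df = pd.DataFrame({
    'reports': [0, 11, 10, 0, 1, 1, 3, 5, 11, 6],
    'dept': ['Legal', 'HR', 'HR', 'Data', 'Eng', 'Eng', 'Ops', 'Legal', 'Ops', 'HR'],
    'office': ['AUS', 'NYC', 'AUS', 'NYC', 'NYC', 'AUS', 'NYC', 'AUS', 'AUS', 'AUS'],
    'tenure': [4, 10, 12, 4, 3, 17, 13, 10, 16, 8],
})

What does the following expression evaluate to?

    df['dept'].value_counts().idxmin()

value_counts of dept:
dept
HR       3
Legal    2
Eng      2
Ops      2
Data     1
Name: count, dtype: int64
label with the smallest value → Data

Data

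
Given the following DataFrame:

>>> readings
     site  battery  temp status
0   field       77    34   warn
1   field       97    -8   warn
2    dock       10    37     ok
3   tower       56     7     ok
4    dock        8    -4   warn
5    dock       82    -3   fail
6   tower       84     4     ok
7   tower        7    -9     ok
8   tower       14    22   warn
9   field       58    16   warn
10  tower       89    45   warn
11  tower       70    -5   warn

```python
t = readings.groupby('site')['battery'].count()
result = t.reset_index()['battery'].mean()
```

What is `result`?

4.0

group by site, count of battery:
site
dock     3
field    3
tower    6
Name: battery, dtype: int64
reset_index():
    site  battery
0   dock        3
1  field        3
2  tower        6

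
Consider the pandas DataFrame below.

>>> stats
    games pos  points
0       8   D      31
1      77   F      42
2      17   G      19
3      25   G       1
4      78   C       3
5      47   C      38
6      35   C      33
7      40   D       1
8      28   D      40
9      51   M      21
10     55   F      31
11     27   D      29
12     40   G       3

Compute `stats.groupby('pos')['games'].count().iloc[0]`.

group by pos, count of games:
pos
C    3
D    4
F    2
G    3
M    1
Name: games, dtype: int64
Reading off the value at position 0, we get 3.

3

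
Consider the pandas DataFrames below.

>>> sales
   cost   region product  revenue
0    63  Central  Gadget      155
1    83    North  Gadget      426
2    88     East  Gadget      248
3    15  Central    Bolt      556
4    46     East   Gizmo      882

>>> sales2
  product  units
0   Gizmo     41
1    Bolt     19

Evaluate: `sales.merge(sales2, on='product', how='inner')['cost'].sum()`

merge on 'product' (how='inner') → 2 rows:
   cost   region product  revenue  units
0    15  Central    Bolt      556     19
1    46     East   Gizmo      882     41

61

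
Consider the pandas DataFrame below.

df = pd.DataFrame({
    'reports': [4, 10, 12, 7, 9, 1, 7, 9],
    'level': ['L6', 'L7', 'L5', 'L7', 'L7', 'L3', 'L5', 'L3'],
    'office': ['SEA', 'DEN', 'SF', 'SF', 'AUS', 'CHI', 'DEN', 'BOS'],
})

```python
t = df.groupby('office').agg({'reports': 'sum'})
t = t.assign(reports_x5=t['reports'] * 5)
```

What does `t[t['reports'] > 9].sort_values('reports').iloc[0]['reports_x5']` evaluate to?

85

group by office, sum of reports:
        reports
office         
AUS           9
BOS           9
CHI           1
DEN          17
SEA           4
SF           19
add column reports_x5 = t['reports'] * 5:
        reports  reports_x5
office                     
AUS           9          45
BOS           9          45
CHI           1           5
DEN          17          85
SEA           4          20
SF           19          95
filter rows where reports > 9:
        reports  reports_x5
office                     
DEN          17          85
SF           19          95
sort by reports:
        reports  reports_x5
office                     
DEN          17          85
SF           19          95
The value at position 0, column 'reports_x5' is 85.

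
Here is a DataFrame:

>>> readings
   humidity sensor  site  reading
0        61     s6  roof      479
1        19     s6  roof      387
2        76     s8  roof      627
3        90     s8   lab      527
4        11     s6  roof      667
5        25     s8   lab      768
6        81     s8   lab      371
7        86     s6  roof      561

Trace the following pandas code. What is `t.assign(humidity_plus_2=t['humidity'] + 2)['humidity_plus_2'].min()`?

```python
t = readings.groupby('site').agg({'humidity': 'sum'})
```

198

group by site, sum of humidity:
      humidity
site          
lab        196
roof       253
add column humidity_plus_2 = t['humidity'] + 2:
      humidity  humidity_plus_2
site                           
lab        196              198
roof       253              255
Finally, min of column 'humidity_plus_2' = 198.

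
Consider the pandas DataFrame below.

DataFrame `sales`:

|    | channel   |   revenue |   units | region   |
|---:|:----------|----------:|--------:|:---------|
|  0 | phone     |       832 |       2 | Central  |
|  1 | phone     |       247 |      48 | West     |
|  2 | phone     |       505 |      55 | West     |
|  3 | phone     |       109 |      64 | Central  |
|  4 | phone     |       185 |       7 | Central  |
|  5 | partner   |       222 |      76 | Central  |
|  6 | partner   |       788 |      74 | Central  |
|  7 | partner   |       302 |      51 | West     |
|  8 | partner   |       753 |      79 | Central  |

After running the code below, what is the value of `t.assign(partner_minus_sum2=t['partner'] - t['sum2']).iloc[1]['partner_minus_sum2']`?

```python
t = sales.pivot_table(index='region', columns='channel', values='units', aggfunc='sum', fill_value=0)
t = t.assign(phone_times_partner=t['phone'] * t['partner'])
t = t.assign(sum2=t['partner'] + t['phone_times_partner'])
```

-5253

pivot: rows=region, cols=channel, sum(units):
channel  partner  phone
region                 
Central      229     73
West          51    103
add column phone_times_partner = t['phone'] * t['partner']:
channel  partner  phone  phone_times_partner
region                                      
Central      229     73                16717
West          51    103                 5253
add column sum2 = t['partner'] + t['phone_times_partner']:
channel  partner  phone  phone_times_partner   sum2
region                                             
Central      229     73                16717  16946
West          51    103                 5253   5304
add column partner_minus_sum2 = t['partner'] - t['sum2']:
channel  partner  phone  phone_times_partner   sum2  partner_minus_sum2
region                                                                 
Central      229     73                16717  16946              -16717
West          51    103                 5253   5304               -5253
Taking the value at position 1, column 'partner_minus_sum2' gives -5253.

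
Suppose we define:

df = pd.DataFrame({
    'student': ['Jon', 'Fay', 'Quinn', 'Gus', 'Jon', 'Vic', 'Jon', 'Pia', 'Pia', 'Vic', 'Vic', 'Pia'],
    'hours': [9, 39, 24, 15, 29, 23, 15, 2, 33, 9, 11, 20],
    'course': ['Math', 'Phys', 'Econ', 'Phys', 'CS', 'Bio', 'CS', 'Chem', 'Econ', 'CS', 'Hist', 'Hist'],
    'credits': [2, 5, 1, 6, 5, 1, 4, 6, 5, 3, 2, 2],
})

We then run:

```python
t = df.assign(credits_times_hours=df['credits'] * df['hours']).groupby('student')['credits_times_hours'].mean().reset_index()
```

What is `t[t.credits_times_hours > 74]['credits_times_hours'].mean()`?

add column credits_times_hours = df['credits'] * df['hours']:
   student  hours course  credits  credits_times_hours
0      Jon      9   Math        2                   18
1      Fay     39   Phys        5                  195
2    Quinn     24   Econ        1                   24
3      Gus     15   Phys        6                   90
4      Jon     29     CS        5                  145
5      Vic     23    Bio        1                   23
6      Jon     15     CS        4                   60
7      Pia      2   Chem        6                   12
8      Pia     33   Econ        5                  165
9      Vic      9     CS        3                   27
10     Vic     11   Hist        2                   22
11     Pia     20   Hist        2                   40
group by student, mean of credits_times_hours:
student
Fay      195.000000
Gus       90.000000
Jon       74.333333
Pia       72.333333
Quinn     24.000000
Vic       24.000000
Name: credits_times_hours, dtype: float64
reset_index():
  student  credits_times_hours
0     Fay           195.000000
1     Gus            90.000000
2     Jon            74.333333
3     Pia            72.333333
4   Quinn            24.000000
5     Vic            24.000000
filter rows where credits_times_hours > 74:
  student  credits_times_hours
0     Fay           195.000000
1     Gus            90.000000
2     Jon            74.333333
So mean() = 119.777777778.

119.777777778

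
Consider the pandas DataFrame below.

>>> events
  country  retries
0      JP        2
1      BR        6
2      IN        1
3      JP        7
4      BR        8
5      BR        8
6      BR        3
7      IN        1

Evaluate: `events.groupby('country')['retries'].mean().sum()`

group by country, mean of retries:
country
BR    6.25
IN    1.00
JP    4.50
Name: retries, dtype: float64
Then the sum of the resulting series: 11.75

11.75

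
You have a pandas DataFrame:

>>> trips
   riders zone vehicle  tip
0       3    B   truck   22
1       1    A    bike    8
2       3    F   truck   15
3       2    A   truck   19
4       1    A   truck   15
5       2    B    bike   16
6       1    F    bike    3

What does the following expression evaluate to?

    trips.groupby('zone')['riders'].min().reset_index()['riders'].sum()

4

group by zone, min of riders:
zone
A    1
B    2
F    1
Name: riders, dtype: int64
reset_index():
  zone  riders
0    A       1
1    B       2
2    F       1
Finally, sum of column 'riders' = 4.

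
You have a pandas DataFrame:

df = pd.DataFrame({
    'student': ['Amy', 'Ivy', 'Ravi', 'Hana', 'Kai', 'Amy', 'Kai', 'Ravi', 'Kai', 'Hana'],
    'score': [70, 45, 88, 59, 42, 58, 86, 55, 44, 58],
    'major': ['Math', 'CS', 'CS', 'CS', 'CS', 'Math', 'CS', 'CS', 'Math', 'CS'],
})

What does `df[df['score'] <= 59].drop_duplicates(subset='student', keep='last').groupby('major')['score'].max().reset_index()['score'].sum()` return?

filter rows where score <= 59:
  student  score major
1     Ivy     45    CS
3    Hana     59    CS
4     Kai     42    CS
5     Amy     58  Math
7    Ravi     55    CS
8     Kai     44  Math
9    Hana     58    CS
drop duplicate student (keep=last):
  student  score major
1     Ivy     45    CS
5     Amy     58  Math
7    Ravi     55    CS
8     Kai     44  Math
9    Hana     58    CS
group by major, max of score:
major
CS      58
Math    58
Name: score, dtype: int64
reset_index():
  major  score
0    CS     58
1  Math     58
sum of column 'score' → 116

116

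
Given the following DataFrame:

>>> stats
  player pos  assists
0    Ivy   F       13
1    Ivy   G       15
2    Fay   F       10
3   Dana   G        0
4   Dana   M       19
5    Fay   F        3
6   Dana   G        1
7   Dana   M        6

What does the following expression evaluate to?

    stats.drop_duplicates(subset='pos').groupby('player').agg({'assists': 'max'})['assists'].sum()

drop duplicate pos (keep=first):
  player pos  assists
0    Ivy   F       13
1    Ivy   G       15
4   Dana   M       19
group by player, max of assists:
        assists
player         
Dana         19
Ivy          15
Reading off the sum of column 'assists', we get 34.

34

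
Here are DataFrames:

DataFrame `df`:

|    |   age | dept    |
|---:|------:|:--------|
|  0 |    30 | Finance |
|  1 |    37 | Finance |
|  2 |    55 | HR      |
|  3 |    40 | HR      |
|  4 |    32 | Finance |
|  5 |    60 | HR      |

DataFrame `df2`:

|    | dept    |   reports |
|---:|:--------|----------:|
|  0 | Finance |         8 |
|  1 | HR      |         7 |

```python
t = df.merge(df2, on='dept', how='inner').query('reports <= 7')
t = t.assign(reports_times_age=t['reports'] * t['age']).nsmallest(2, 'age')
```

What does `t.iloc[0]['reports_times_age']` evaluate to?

280

merge on 'dept' (how='inner') → 6 rows:
   age     dept  reports
0   30  Finance        8
1   37  Finance        8
2   55       HR        7
3   40       HR        7
4   32  Finance        8
5   60       HR        7
filter rows where reports <= 7:
   age dept  reports
2   55   HR        7
3   40   HR        7
5   60   HR        7
add column reports_times_age = t['reports'] * t['age']:
   age dept  reports  reports_times_age
2   55   HR        7                385
3   40   HR        7                280
5   60   HR        7                420
take 2 rows with smallest age:
   age dept  reports  reports_times_age
3   40   HR        7                280
2   55   HR        7                385
So iloc[0]['reports_times_age'] = 280.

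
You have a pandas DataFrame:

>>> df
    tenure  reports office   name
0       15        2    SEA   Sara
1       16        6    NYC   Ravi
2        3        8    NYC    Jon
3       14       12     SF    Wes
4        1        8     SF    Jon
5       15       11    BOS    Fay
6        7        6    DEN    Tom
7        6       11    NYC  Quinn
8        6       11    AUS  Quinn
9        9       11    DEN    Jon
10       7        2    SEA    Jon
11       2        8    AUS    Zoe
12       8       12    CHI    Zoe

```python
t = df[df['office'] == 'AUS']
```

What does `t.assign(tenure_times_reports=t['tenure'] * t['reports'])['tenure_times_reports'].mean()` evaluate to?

41.0

filter rows where office == 'AUS':
    tenure  reports office   name
8        6       11    AUS  Quinn
11       2        8    AUS    Zoe
add column tenure_times_reports = t['tenure'] * t['reports']:
    tenure  reports office   name  tenure_times_reports
8        6       11    AUS  Quinn                    66
11       2        8    AUS    Zoe                    16
Taking the mean of column 'tenure_times_reports' gives 41.0.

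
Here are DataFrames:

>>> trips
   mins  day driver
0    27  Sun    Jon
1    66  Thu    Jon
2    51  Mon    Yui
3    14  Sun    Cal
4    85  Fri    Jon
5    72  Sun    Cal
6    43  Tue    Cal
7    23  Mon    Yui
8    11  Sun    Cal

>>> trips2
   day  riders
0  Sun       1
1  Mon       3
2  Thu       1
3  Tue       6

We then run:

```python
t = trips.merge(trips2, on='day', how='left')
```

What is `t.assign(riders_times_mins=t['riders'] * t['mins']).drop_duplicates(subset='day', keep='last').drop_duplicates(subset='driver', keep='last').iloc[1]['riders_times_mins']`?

merge on 'day' (how='left') → 9 rows:
   mins  day driver  riders
0    27  Sun    Jon     1.0
1    66  Thu    Jon     1.0
2    51  Mon    Yui     3.0
3    14  Sun    Cal     1.0
4    85  Fri    Jon     NaN
5    72  Sun    Cal     1.0
6    43  Tue    Cal     6.0
7    23  Mon    Yui     3.0
8    11  Sun    Cal     1.0
add column riders_times_mins = t['riders'] * t['mins']:
   mins  day driver  riders  riders_times_mins
0    27  Sun    Jon     1.0               27.0
1    66  Thu    Jon     1.0               66.0
2    51  Mon    Yui     3.0              153.0
3    14  Sun    Cal     1.0               14.0
4    85  Fri    Jon     NaN                NaN
5    72  Sun    Cal     1.0               72.0
6    43  Tue    Cal     6.0              258.0
7    23  Mon    Yui     3.0               69.0
8    11  Sun    Cal     1.0               11.0
drop duplicate day (keep=last):
   mins  day driver  riders  riders_times_mins
1    66  Thu    Jon     1.0               66.0
4    85  Fri    Jon     NaN                NaN
6    43  Tue    Cal     6.0              258.0
7    23  Mon    Yui     3.0               69.0
8    11  Sun    Cal     1.0               11.0
drop duplicate driver (keep=last):
   mins  day driver  riders  riders_times_mins
4    85  Fri    Jon     NaN                NaN
7    23  Mon    Yui     3.0               69.0
8    11  Sun    Cal     1.0               11.0
Reading off the value at position 1, column 'riders_times_mins', we get 69.0.

69.0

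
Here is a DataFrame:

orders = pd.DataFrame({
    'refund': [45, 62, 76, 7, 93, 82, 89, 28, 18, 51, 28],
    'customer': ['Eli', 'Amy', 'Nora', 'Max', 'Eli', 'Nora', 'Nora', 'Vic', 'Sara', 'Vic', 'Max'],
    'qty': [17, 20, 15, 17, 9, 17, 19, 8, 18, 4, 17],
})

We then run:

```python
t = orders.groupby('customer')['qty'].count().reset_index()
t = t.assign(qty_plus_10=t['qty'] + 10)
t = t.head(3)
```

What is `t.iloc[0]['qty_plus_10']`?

group by customer, count of qty:
customer
Amy     1
Eli     2
Max     2
Nora    3
Sara    1
Vic     2
Name: qty, dtype: int64
reset_index():
  customer  qty
0      Amy    1
1      Eli    2
2      Max    2
3     Nora    3
4     Sara    1
5      Vic    2
add column qty_plus_10 = t['qty'] + 10:
  customer  qty  qty_plus_10
0      Amy    1           11
1      Eli    2           12
2      Max    2           12
3     Nora    3           13
4     Sara    1           11
5      Vic    2           12
take first 3 rows:
  customer  qty  qty_plus_10
0      Amy    1           11
1      Eli    2           12
2      Max    2           12
The value at position 0, column 'qty_plus_10' is 11.

11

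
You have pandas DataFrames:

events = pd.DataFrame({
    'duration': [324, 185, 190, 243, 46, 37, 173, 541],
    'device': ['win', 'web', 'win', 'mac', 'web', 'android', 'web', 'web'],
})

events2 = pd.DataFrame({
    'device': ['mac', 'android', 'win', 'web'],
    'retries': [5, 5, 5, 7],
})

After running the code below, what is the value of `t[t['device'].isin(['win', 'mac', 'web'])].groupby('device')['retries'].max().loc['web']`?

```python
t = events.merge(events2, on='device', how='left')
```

merge on 'device' (how='left') → 8 rows:
   duration   device  retries
0       324      win        5
1       185      web        7
2       190      win        5
3       243      mac        5
4        46      web        7
5        37  android        5
6       173      web        7
7       541      web        7
filter rows where device in ['win', 'mac', 'web']:
   duration device  retries
0       324    win        5
1       185    web        7
2       190    win        5
3       243    mac        5
4        46    web        7
6       173    web        7
7       541    web        7
group by device, max of retries:
device
mac    5
web    7
win    5
Name: retries, dtype: int64
Hence 7.

7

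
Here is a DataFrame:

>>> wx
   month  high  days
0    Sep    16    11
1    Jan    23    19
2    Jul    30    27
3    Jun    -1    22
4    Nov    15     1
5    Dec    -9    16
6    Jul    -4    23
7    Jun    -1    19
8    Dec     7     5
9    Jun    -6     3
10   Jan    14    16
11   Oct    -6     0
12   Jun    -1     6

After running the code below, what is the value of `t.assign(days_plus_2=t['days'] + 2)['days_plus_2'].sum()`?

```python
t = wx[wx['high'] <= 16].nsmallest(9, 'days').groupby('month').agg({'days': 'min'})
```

filter rows where high <= 16:
   month  high  days
0    Sep    16    11
3    Jun    -1    22
4    Nov    15     1
5    Dec    -9    16
6    Jul    -4    23
7    Jun    -1    19
8    Dec     7     5
9    Jun    -6     3
10   Jan    14    16
11   Oct    -6     0
12   Jun    -1     6
take 9 rows with smallest days:
   month  high  days
11   Oct    -6     0
4    Nov    15     1
9    Jun    -6     3
8    Dec     7     5
12   Jun    -1     6
0    Sep    16    11
5    Dec    -9    16
10   Jan    14    16
7    Jun    -1    19
group by month, min of days:
       days
month      
Dec       5
Jan      16
Jun       3
Nov       1
Oct       0
Sep      11
add column days_plus_2 = t['days'] + 2:
       days  days_plus_2
month                   
Dec       5            7
Jan      16           18
Jun       3            5
Nov       1            3
Oct       0            2
Sep      11           13

48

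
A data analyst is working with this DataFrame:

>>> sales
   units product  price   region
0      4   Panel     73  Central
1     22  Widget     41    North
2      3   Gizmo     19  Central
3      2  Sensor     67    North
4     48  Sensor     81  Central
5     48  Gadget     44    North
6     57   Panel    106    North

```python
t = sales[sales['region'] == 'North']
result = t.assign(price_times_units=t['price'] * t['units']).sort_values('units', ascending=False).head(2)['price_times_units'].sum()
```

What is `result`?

filter rows where region == 'North':
   units product  price region
1     22  Widget     41  North
3      2  Sensor     67  North
5     48  Gadget     44  North
6     57   Panel    106  North
add column price_times_units = t['price'] * t['units']:
   units product  price region  price_times_units
1     22  Widget     41  North                902
3      2  Sensor     67  North                134
5     48  Gadget     44  North               2112
6     57   Panel    106  North               6042
sort by units descending:
   units product  price region  price_times_units
6     57   Panel    106  North               6042
5     48  Gadget     44  North               2112
1     22  Widget     41  North                902
3      2  Sensor     67  North                134
take first 2 rows:
   units product  price region  price_times_units
6     57   Panel    106  North               6042
5     48  Gadget     44  North               2112

8154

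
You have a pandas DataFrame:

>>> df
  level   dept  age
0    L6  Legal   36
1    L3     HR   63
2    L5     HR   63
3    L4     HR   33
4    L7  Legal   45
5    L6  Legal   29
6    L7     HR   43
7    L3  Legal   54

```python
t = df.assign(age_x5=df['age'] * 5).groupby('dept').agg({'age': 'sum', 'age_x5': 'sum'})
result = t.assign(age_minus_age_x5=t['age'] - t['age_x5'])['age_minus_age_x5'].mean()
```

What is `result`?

-732.0

add column age_x5 = df['age'] * 5:
  level   dept  age  age_x5
0    L6  Legal   36     180
1    L3     HR   63     315
2    L5     HR   63     315
3    L4     HR   33     165
4    L7  Legal   45     225
5    L6  Legal   29     145
6    L7     HR   43     215
7    L3  Legal   54     270
group by dept: sum(age), sum(age_x5):
       age  age_x5
dept              
HR     202    1010
Legal  164     820
add column age_minus_age_x5 = t['age'] - t['age_x5']:
       age  age_x5  age_minus_age_x5
dept                                
HR     202    1010              -808
Legal  164     820              -656
Finally, mean of column 'age_minus_age_x5' = -732.0.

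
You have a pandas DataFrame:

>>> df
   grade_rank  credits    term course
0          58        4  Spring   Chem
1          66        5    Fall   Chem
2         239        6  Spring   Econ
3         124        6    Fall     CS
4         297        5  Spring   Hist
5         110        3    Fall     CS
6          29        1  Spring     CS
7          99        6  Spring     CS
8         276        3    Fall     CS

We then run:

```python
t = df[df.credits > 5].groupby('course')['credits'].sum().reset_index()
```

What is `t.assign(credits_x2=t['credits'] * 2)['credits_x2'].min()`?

12

filter rows where credits > 5:
   grade_rank  credits    term course
2         239        6  Spring   Econ
3         124        6    Fall     CS
7          99        6  Spring     CS
group by course, sum of credits:
course
CS      12
Econ     6
Name: credits, dtype: int64
reset_index():
  course  credits
0     CS       12
1   Econ        6
add column credits_x2 = t['credits'] * 2:
  course  credits  credits_x2
0     CS       12          24
1   Econ        6          12
The min of column 'credits_x2' is 12.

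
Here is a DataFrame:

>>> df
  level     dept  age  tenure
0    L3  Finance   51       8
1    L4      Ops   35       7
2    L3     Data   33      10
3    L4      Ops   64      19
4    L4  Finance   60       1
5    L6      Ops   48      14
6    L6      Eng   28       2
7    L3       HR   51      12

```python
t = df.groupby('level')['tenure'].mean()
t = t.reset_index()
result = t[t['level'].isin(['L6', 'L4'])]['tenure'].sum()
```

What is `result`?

group by level, mean of tenure:
level
L3    10.0
L4     9.0
L6     8.0
Name: tenure, dtype: float64
reset_index():
  level  tenure
0    L3    10.0
1    L4     9.0
2    L6     8.0
filter rows where level in ['L6', 'L4']:
  level  tenure
1    L4     9.0
2    L6     8.0
Reading off the sum of column 'tenure', we get 17.0.

17.0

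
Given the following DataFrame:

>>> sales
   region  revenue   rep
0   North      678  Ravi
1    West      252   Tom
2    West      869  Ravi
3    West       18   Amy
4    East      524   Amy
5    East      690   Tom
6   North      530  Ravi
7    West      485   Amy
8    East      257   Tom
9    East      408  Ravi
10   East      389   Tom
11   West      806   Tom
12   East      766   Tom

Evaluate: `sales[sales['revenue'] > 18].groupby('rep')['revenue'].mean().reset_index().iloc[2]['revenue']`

filter rows where revenue > 18:
   region  revenue   rep
0   North      678  Ravi
1    West      252   Tom
2    West      869  Ravi
4    East      524   Amy
5    East      690   Tom
6   North      530  Ravi
7    West      485   Amy
8    East      257   Tom
9    East      408  Ravi
10   East      389   Tom
11   West      806   Tom
12   East      766   Tom
group by rep, mean of revenue:
rep
Amy     504.500000
Ravi    621.250000
Tom     526.666667
Name: revenue, dtype: float64
reset_index():
    rep     revenue
0   Amy  504.500000
1  Ravi  621.250000
2   Tom  526.666667
Then the value at position 2, column 'revenue': 526.666666667

526.666666667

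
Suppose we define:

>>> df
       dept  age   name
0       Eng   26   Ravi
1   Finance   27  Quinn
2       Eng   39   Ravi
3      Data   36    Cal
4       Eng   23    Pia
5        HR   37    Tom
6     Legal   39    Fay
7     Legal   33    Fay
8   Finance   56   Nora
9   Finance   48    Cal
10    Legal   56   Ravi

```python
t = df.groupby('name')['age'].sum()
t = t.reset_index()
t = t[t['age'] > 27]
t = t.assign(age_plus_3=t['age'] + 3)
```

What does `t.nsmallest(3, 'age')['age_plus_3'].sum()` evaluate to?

group by name, sum of age:
name
Cal       84
Fay       72
Nora      56
Pia       23
Quinn     27
Ravi     121
Tom       37
Name: age, dtype: int64
reset_index():
    name  age
0    Cal   84
1    Fay   72
2   Nora   56
3    Pia   23
4  Quinn   27
5   Ravi  121
6    Tom   37
filter rows where age > 27:
   name  age
0   Cal   84
1   Fay   72
2  Nora   56
5  Ravi  121
6   Tom   37
add column age_plus_3 = t['age'] + 3:
   name  age  age_plus_3
0   Cal   84          87
1   Fay   72          75
2  Nora   56          59
5  Ravi  121         124
6   Tom   37          40
take 3 rows with smallest age:
   name  age  age_plus_3
6   Tom   37          40
2  Nora   56          59
1   Fay   72          75
So sum() = 174.

174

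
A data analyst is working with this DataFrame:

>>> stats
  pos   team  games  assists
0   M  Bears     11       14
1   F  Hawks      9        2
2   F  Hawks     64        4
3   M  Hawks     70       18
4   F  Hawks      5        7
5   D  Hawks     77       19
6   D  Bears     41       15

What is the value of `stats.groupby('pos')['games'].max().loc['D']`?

group by pos, max of games:
pos
D    77
F    64
M    70
Name: games, dtype: int64

77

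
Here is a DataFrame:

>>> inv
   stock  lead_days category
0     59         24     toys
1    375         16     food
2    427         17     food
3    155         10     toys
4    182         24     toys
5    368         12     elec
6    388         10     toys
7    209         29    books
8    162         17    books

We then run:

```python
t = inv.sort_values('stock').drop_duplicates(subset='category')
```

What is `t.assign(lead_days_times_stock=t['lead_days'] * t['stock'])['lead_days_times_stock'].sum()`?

sort by stock:
   stock  lead_days category
0     59         24     toys
3    155         10     toys
8    162         17    books
4    182         24     toys
7    209         29    books
5    368         12     elec
1    375         16     food
6    388         10     toys
2    427         17     food
drop duplicate category (keep=first):
   stock  lead_days category
0     59         24     toys
8    162         17    books
5    368         12     elec
1    375         16     food
add column lead_days_times_stock = t['lead_days'] * t['stock']:
   stock  lead_days category  lead_days_times_stock
0     59         24     toys                   1416
8    162         17    books                   2754
5    368         12     elec                   4416
1    375         16     food                   6000
Hence 14586.

14586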